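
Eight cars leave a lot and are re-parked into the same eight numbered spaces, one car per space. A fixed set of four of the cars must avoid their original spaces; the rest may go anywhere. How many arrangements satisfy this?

24024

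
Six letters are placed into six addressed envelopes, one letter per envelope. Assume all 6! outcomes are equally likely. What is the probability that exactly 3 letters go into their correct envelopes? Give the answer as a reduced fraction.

Favorable outcomes: C(6,3)·!3 = 20·2 = 40.
Total outcomes: 6! = 720.
Probability = 40/720 = 1/18.

1/18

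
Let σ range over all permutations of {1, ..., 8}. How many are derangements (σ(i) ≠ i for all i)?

14833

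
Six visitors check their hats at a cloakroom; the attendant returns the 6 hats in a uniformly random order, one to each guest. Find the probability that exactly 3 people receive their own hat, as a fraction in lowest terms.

Favorable outcomes: C(6,3)·!3 = 20·2 = 40.
Total outcomes: 6! = 720.
Probability = 40/720 = 1/18.

1/18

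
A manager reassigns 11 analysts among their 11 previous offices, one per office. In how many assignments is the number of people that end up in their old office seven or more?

3356

# with exactly i fixed is C(11,i)·!(11-i); sum over i=7..11:
  i=7: C(11,7)·!4 = 330·9 = 2970
  i=8: C(11,8)·!3 = 165·2 = 330
  i=9: C(11,9)·!2 = 55·1 = 55
  i=10: C(11,10)·!1 = 11·0 = 0
  i=11: C(11,11)·!0 = 1·1 = 1
Total = 3356.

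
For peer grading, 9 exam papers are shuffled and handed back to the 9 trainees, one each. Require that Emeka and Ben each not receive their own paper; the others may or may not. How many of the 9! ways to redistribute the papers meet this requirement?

287280

Let A_j be the event that the j-th constrained one is fixed. By inclusion-exclusion over the 2 events:
Σ_{j=0}^{2} (-1)^j C(2,j)(9-j)!
= C(2,0)·9! - C(2,1)·8! + C(2,2)·7!
= 362880 - 80640 + 5040
= 287280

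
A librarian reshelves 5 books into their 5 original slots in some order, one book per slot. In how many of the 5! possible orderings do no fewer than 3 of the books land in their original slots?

11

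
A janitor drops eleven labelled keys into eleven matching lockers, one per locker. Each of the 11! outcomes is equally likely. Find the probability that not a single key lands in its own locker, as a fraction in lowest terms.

Favorable outcomes: !11 = 14684570.
Total outcomes: 11! = 39916800.
Probability = 14684570/39916800 = 1468457/3991680.

1468457/3991680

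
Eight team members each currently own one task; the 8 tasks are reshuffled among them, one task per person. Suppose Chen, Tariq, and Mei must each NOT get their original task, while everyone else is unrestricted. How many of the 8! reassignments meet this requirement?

27240

Inclusion-exclusion on the 3 forbidden self-matches:
Σ_{j=0}^{3} (-1)^j C(3,j)(8-j)!
= C(3,0)·8! - C(3,1)·7! + C(3,2)·6! - C(3,3)·5!
= 40320 - 15120 + 2160 - 120
= 27240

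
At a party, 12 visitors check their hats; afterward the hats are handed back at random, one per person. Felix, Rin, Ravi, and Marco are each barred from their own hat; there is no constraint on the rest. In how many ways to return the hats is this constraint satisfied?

Let A_j be the event that the j-th constrained one is fixed. By inclusion-exclusion over the 4 events:
Σ_{j=0}^{4} (-1)^j C(4,j)(12-j)!
= C(4,0)·12! - C(4,1)·11! + C(4,2)·10! - C(4,3)·9! + C(4,4)·8!
= 479001600 - 159667200 + 21772800 - 1451520 + 40320
= 339696000

339696000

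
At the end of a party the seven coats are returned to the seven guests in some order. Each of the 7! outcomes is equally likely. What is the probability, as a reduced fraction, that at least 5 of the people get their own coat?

11/2520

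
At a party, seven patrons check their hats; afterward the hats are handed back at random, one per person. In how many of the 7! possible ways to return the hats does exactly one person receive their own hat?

1855

Choose which one of the 7 is fixed: C(7,1) = 7.
The remaining 6 must be deranged: !6 = 265.
Total: 7 × 265 = 1855.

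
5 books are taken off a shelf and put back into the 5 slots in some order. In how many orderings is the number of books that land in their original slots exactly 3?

Pick the 3 fixed positions: C(5,3) = 10 ways.
The other 2 form a derangement: !2 = 1.
Total: 10 × 1 = 10.

10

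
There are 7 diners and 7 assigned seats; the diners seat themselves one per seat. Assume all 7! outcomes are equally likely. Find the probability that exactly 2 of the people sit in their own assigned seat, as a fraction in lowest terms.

Favorable outcomes: C(7,2)·!5 = 21·44 = 924.
Total outcomes: 7! = 5040.
Probability = 924/5040 = 11/60.

11/60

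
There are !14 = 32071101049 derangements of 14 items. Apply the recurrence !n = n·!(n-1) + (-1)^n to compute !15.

!15 = 15·32071101049 - 1 = 481066515734.

481066515734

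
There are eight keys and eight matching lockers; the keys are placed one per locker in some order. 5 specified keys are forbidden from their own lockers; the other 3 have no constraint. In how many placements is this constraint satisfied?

Let A_j be the event that the j-th constrained one is fixed. By inclusion-exclusion over the 5 events:
Σ_{j=0}^{5} (-1)^j C(5,j)(8-j)!
= C(5,0)·8! - C(5,1)·7! + C(5,2)·6! - C(5,3)·5! + C(5,4)·4! - C(5,5)·3!
= 40320 - 25200 + 7200 - 1200 + 120 - 6
= 21234

21234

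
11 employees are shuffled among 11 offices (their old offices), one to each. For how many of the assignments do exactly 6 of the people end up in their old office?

20328

Pick the 6 fixed positions: C(11,6) = 462 ways.
The other 5 form a derangement: !5 = 44.
Total: 462 × 44 = 20328.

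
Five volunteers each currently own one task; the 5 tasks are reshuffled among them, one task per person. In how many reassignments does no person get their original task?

44

!5 = 5! · Σ_{k=0}^{5} (-1)^k/k!
= 5! - 5!/1! + 5!/2! - 5!/3! + 5!/4! - 5!/5!
= 120 - 120 + 60 - 20 + 5 - 1
= 44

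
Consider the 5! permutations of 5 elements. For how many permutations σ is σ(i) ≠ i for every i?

!5 = 5! · Σ_{k=0}^{5} (-1)^k/k!
= 5! - 5!/1! + 5!/2! - 5!/3! + 5!/4! - 5!/5!
= 120 - 120 + 60 - 20 + 5 - 1
= 44

44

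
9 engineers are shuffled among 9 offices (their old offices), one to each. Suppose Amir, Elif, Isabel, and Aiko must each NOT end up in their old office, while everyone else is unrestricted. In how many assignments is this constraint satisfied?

229080

Let A_j be the event that the j-th constrained one is fixed. By inclusion-exclusion over the 4 events:
Σ_{j=0}^{4} (-1)^j C(4,j)(9-j)!
= C(4,0)·9! - C(4,1)·8! + C(4,2)·7! - C(4,3)·6! + C(4,4)·5!
= 362880 - 161280 + 30240 - 2880 + 120
= 229080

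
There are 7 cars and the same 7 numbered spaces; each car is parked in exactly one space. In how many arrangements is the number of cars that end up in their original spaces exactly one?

Choose which one of the 7 is fixed: C(7,1) = 7.
The other 6 form a derangement: !6 = 265.
Total: 7 × 265 = 1855.

1855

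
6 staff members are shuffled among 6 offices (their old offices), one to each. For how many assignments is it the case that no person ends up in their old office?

Use !n = (n-1)(!(n-1) + !(n-2)).
!6 = 5·(44 + 9) = 5·53 = 265

265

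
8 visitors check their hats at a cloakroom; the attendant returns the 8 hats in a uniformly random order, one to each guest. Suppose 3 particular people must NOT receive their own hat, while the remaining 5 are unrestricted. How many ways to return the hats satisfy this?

27240

Inclusion-exclusion on the 3 forbidden self-matches:
Σ_{j=0}^{3} (-1)^j C(3,j)(8-j)!
= C(3,0)·8! - C(3,1)·7! + C(3,2)·6! - C(3,3)·5!
= 40320 - 15120 + 2160 - 120
= 27240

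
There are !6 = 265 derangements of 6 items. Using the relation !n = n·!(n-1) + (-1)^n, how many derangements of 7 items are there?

!7 = 7·265 - 1 = 1854.

1854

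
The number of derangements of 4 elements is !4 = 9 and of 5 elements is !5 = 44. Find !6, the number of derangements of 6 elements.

265

!6 = (6-1)·(!5 + !4) = 5·(44 + 9) = 5·53 = 265.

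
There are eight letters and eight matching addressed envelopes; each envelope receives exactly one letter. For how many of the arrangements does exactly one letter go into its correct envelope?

Choose which one of the 8 is fixed: C(8,1) = 8.
The remaining 7 must be deranged: !7 = 1854.
Total: 8 × 1854 = 14832.

14832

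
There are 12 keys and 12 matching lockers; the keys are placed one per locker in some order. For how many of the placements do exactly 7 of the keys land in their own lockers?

34848

Pick the 7 fixed positions: C(12,7) = 792 ways.
The other 5 form a derangement: !5 = 44.
Total: 792 × 44 = 34848.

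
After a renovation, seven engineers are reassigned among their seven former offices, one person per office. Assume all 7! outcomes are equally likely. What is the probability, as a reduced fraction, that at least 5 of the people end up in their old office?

Favorable outcomes: Σ_{i≥5} C(7,i)·!(7-i) = 21·1 + 7·0 + 1·1 = 22.
Total outcomes: 7! = 5040.
Probability = 22/5040 = 11/2520.

11/2520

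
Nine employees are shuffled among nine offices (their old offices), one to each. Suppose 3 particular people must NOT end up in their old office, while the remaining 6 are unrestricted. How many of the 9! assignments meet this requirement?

256320

Let A_j be the event that the j-th constrained one is fixed. By inclusion-exclusion over the 3 events:
Σ_{j=0}^{3} (-1)^j C(3,j)(9-j)!
= C(3,0)·9! - C(3,1)·8! + C(3,2)·7! - C(3,3)·6!
= 362880 - 120960 + 15120 - 720
= 256320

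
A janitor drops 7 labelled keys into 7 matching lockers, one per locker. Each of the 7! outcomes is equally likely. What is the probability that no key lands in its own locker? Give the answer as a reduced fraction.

103/280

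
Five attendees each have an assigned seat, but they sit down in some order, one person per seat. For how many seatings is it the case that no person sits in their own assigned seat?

44

Recurrence: !5 = 4·(!4 + !3).
!5 = 4·(9 + 2) = 4·11 = 44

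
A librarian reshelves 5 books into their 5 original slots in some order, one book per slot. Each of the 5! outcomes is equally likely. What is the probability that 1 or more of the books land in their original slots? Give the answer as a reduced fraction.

Favorable outcomes: Σ_{i≥1} C(5,i)·!(5-i) = 5·9 + 10·2 + 10·1 + 5·0 + 1·1 = 76.
Total outcomes: 5! = 120.
Probability = 76/120 = 19/30.

19/30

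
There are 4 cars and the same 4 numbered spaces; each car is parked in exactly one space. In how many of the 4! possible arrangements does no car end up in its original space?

!4 is the nearest integer to 4!/e.
4! = 24, and 24/e ≈ 8.83, so !4 = 9.

9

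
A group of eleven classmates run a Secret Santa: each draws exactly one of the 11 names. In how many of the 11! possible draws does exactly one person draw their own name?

14684571

Pick the single fixed position: C(11,1) = 11 ways.
The other 10 form a derangement: !10 = 1334961.
Total: 11 × 1334961 = 14684571.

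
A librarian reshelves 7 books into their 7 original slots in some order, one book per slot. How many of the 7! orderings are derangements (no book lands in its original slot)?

1854

The number of derangements of 7 is !7 = Σ_{k=0}^{7} (-1)^k·7!/k!
= 7! - 7!/1! + 7!/2! - 7!/3! + 7!/4! - 7!/5! + 7!/6! - 7!/7!
= 5040 - 5040 + 2520 - 840 + 210 - 42 + 7 - 1
= 1854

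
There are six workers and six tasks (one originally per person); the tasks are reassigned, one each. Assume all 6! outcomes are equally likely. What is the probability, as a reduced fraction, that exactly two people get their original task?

Favorable outcomes: C(6,2)·!4 = 15·9 = 135.
Total outcomes: 6! = 720.
Probability = 135/720 = 3/16.

3/16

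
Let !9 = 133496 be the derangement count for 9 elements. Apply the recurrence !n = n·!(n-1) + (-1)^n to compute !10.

!10 = 10·133496 + 1 = 1334961.

1334961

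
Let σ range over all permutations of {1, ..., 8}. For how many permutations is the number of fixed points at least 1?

25487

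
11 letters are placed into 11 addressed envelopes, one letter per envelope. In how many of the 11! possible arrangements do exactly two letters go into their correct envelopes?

Pick the 2 fixed positions: C(11,2) = 55 ways.
The remaining 9 must be deranged: !9 = 133496.
Total: 55 × 133496 = 7342280.

7342280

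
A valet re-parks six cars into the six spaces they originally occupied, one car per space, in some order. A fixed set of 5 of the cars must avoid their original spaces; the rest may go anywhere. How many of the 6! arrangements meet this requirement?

309

Inclusion-exclusion on the 5 forbidden self-matches:
Σ_{j=0}^{5} (-1)^j C(5,j)(6-j)!
= C(5,0)·6! - C(5,1)·5! + C(5,2)·4! - C(5,3)·3! + C(5,4)·2! - C(5,5)·1!
= 720 - 600 + 240 - 60 + 10 - 1
= 309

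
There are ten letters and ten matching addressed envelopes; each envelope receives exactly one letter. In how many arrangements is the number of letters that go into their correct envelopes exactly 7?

Pick the 7 fixed positions: C(10,7) = 120 ways.
The remaining 3 must be deranged: !3 = 2.
Total: 120 × 2 = 240.

240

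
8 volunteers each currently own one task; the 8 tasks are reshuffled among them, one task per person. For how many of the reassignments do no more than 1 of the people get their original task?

29665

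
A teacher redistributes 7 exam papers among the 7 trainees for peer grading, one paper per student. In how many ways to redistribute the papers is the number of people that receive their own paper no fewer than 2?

# with exactly i fixed is C(7,i)·!(7-i); sum over i=2..7:
  i=2: C(7,2)·!5 = 21·44 = 924
  i=3: C(7,3)·!4 = 35·9 = 315
  i=4: C(7,4)·!3 = 35·2 = 70
  i=5: C(7,5)·!2 = 21·1 = 21
  i=6: C(7,6)·!1 = 7·0 = 0
  i=7: C(7,7)·!0 = 1·1 = 1
Total = 1331.

1331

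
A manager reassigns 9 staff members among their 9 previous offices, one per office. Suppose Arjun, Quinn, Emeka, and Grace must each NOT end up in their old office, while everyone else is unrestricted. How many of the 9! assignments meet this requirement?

229080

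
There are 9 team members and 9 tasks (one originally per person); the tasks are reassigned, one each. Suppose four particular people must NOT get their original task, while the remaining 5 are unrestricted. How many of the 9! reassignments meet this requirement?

Let A_j be the event that the j-th constrained one is fixed. By inclusion-exclusion over the 4 events:
Σ_{j=0}^{4} (-1)^j C(4,j)(9-j)!
= C(4,0)·9! - C(4,1)·8! + C(4,2)·7! - C(4,3)·6! + C(4,4)·5!
= 362880 - 161280 + 30240 - 2880 + 120
= 229080

229080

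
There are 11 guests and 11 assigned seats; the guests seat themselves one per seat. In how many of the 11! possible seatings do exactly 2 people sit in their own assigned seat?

Pick the 2 fixed positions: C(11,2) = 55 ways.
The other 9 form a derangement: !9 = 133496.
Total: 55 × 133496 = 7342280.

7342280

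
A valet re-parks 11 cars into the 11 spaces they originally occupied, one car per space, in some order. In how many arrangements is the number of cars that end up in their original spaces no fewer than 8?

386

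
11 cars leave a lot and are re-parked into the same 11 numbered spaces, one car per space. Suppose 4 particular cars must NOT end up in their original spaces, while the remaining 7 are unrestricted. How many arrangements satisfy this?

27422640

Inclusion-exclusion on the 4 forbidden self-matches:
Σ_{j=0}^{4} (-1)^j C(4,j)(11-j)!
= C(4,0)·11! - C(4,1)·10! + C(4,2)·9! - C(4,3)·8! + C(4,4)·7!
= 39916800 - 14515200 + 2177280 - 161280 + 5040
= 27422640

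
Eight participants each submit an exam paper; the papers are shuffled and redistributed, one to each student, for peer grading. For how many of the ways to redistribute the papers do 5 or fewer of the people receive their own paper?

40291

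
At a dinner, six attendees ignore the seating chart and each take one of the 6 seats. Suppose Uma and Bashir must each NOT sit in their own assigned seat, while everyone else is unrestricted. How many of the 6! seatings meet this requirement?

Inclusion-exclusion on the 2 forbidden self-matches:
Σ_{j=0}^{2} (-1)^j C(2,j)(6-j)!
= C(2,0)·6! - C(2,1)·5! + C(2,2)·4!
= 720 - 240 + 24
= 504

504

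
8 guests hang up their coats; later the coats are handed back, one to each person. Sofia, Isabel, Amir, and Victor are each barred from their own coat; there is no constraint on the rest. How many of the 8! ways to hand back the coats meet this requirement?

24024

Let A_j be the event that the j-th constrained one is fixed. By inclusion-exclusion over the 4 events:
Σ_{j=0}^{4} (-1)^j C(4,j)(8-j)!
= C(4,0)·8! - C(4,1)·7! + C(4,2)·6! - C(4,3)·5! + C(4,4)·4!
= 40320 - 20160 + 4320 - 480 + 24
= 24024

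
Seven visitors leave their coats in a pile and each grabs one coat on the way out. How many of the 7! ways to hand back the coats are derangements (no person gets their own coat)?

1854

!7 = 7! · Σ_{k=0}^{7} (-1)^k/k!
= 7! - 7!/1! + 7!/2! - 7!/3! + 7!/4! - 7!/5! + 7!/6! - 7!/7!
= 5040 - 5040 + 2520 - 840 + 210 - 42 + 7 - 1
= 1854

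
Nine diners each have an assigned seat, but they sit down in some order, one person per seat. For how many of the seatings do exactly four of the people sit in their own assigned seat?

Choose which 4 of the 9 are fixed: C(9,4) = 126.
The remaining 5 must be deranged: !5 = 44.
Total: 126 × 44 = 5544.

5544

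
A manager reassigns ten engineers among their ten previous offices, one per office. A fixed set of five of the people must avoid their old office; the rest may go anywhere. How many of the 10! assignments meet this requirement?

Inclusion-exclusion on the 5 forbidden self-matches:
Σ_{j=0}^{5} (-1)^j C(5,j)(10-j)!
= C(5,0)·10! - C(5,1)·9! + C(5,2)·8! - C(5,3)·7! + C(5,4)·6! - C(5,5)·5!
= 3628800 - 1814400 + 403200 - 50400 + 3600 - 120
= 2170680

2170680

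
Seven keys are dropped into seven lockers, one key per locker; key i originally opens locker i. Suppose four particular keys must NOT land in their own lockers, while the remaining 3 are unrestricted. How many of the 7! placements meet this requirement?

2790

Inclusion-exclusion on the 4 forbidden self-matches:
Σ_{j=0}^{4} (-1)^j C(4,j)(7-j)!
= C(4,0)·7! - C(4,1)·6! + C(4,2)·5! - C(4,3)·4! + C(4,4)·3!
= 5040 - 2880 + 720 - 96 + 6
= 2790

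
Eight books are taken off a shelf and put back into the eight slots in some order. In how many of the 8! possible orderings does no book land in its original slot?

14833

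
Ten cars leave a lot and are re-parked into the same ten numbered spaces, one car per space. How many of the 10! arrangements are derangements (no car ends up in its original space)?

!10 = 10! · Σ_{k=0}^{10} (-1)^k/k!
= 10! - 10!/1! + 10!/2! - 10!/3! + 10!/4! - 10!/5! + 10!/6! - 10!/7! + 10!/8! - 10!/9! + 10!/10!
= 3628800 - 3628800 + 1814400 - 604800 + 151200 - 30240 + 5040 - 720 + 90 - 10 + 1
= 1334961

1334961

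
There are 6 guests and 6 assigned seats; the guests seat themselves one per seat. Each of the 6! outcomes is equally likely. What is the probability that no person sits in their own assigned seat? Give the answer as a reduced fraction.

53/144

Favorable outcomes: !6 = 265.
Total outcomes: 6! = 720.
Probability = 265/720 = 53/144.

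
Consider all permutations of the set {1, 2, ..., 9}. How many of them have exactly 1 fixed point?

133497

Choose which one of the 9 is fixed: C(9,1) = 9.
The other 8 form a derangement: !8 = 14833.
Total: 9 × 14833 = 133497.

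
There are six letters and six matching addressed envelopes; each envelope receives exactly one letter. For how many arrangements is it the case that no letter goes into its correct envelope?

265

Recurrence: !6 = 6·!5 + (-1)^6.
!6 = 6·44 + 1 = 265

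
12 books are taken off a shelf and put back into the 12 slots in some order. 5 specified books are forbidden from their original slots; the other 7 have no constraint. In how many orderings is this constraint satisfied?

Let A_j be the event that the j-th constrained one is fixed. By inclusion-exclusion over the 5 events:
Σ_{j=0}^{5} (-1)^j C(5,j)(12-j)!
= C(5,0)·12! - C(5,1)·11! + C(5,2)·10! - C(5,3)·9! + C(5,4)·8! - C(5,5)·7!
= 479001600 - 199584000 + 36288000 - 3628800 + 201600 - 5040
= 312273360

312273360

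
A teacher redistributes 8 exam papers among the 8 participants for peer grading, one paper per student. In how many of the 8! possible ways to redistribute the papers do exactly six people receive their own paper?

28

Choose which 6 of the 8 are fixed: C(8,6) = 28.
The remaining 2 must be deranged: !2 = 1.
Total: 28 × 1 = 28.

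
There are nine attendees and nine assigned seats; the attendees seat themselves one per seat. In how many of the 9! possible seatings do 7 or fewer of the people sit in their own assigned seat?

362879

# with exactly i fixed is C(9,i)·!(9-i); sum over i=0..7:
  i=0: C(9,0)·!9 = 1·133496 = 133496
  i=1: C(9,1)·!8 = 9·14833 = 133497
  i=2: C(9,2)·!7 = 36·1854 = 66744
  i=3: C(9,3)·!6 = 84·265 = 22260
  i=4: C(9,4)·!5 = 126·44 = 5544
  i=5: C(9,5)·!4 = 126·9 = 1134
  i=6: C(9,6)·!3 = 84·2 = 168
  i=7: C(9,7)·!2 = 36·1 = 36
Total = 362879.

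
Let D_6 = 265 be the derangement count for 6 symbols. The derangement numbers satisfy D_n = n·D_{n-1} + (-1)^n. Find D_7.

1854

D_7 = 7·265 - 1 = 1854.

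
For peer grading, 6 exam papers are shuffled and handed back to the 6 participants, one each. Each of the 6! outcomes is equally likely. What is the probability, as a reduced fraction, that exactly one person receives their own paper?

11/30

Favorable outcomes: C(6,1)·!5 = 6·44 = 264.
Total outcomes: 6! = 720.
Probability = 264/720 = 11/30.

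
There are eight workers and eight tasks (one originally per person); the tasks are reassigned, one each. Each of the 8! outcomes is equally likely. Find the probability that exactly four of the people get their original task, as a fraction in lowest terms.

Favorable outcomes: C(8,4)·!4 = 70·9 = 630.
Total outcomes: 8! = 40320.
Probability = 630/40320 = 1/64.

1/64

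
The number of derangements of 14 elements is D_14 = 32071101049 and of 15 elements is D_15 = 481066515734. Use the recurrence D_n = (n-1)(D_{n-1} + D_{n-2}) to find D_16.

D_16 = (16-1)·(D_15 + D_14) = 15·(481066515734 + 32071101049) = 15·513137616783 = 7697064251745.

7697064251745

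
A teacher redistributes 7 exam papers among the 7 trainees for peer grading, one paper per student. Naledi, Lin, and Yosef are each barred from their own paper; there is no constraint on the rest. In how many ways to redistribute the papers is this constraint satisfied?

3216

Inclusion-exclusion on the 3 forbidden self-matches:
Σ_{j=0}^{3} (-1)^j C(3,j)(7-j)!
= C(3,0)·7! - C(3,1)·6! + C(3,2)·5! - C(3,3)·4!
= 5040 - 2160 + 360 - 24
= 3216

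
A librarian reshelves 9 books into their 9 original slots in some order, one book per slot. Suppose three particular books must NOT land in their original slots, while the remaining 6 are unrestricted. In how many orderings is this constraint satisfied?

256320

Let A_j be the event that the j-th constrained one is fixed. By inclusion-exclusion over the 3 events:
Σ_{j=0}^{3} (-1)^j C(3,j)(9-j)!
= C(3,0)·9! - C(3,1)·8! + C(3,2)·7! - C(3,3)·6!
= 362880 - 120960 + 15120 - 720
= 256320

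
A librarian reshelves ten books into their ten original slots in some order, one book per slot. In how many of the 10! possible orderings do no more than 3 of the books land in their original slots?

3559886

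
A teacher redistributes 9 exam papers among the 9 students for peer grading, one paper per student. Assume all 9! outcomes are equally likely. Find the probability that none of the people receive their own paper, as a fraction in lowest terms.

16687/45360

Favorable outcomes: !9 = 133496.
Total outcomes: 9! = 362880.
Probability = 133496/362880 = 16687/45360.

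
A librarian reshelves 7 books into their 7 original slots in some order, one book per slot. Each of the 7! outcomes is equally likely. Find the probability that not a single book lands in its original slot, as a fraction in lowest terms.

Favorable outcomes: !7 = 1854.
Total outcomes: 7! = 5040.
Probability = 1854/5040 = 103/280.

103/280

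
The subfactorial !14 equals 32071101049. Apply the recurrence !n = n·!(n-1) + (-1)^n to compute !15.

!15 = 15·32071101049 - 1 = 481066515734.

481066515734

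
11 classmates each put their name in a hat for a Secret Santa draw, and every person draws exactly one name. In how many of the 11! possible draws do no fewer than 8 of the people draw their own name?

386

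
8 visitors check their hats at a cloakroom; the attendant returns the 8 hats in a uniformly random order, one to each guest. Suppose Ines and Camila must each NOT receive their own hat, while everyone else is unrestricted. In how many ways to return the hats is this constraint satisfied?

Inclusion-exclusion on the 2 forbidden self-matches:
Σ_{j=0}^{2} (-1)^j C(2,j)(8-j)!
= C(2,0)·8! - C(2,1)·7! + C(2,2)·6!
= 40320 - 10080 + 720
= 30960

30960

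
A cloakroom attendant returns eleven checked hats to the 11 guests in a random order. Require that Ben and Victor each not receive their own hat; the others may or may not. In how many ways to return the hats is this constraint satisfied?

Inclusion-exclusion on the 2 forbidden self-matches:
Σ_{j=0}^{2} (-1)^j C(2,j)(11-j)!
= C(2,0)·11! - C(2,1)·10! + C(2,2)·9!
= 39916800 - 7257600 + 362880
= 33022080

33022080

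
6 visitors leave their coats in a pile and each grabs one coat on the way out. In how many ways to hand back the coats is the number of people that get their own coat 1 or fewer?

# with exactly i fixed is C(6,i)·!(6-i); sum over i=0..1:
  i=0: C(6,0)·!6 = 1·265 = 265
  i=1: C(6,1)·!5 = 6·44 = 264
Total = 529.

529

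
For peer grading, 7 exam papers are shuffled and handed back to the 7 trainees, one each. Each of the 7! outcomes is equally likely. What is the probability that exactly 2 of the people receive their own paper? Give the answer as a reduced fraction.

11/60

Favorable outcomes: C(7,2)·!5 = 21·44 = 924.
Total outcomes: 7! = 5040.
Probability = 924/5040 = 11/60.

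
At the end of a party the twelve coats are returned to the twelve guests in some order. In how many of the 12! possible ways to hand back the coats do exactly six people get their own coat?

244860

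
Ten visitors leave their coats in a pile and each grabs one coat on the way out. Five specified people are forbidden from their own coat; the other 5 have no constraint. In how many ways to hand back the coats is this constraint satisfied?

Let A_j be the event that the j-th constrained one is fixed. By inclusion-exclusion over the 5 events:
Σ_{j=0}^{5} (-1)^j C(5,j)(10-j)!
= C(5,0)·10! - C(5,1)·9! + C(5,2)·8! - C(5,3)·7! + C(5,4)·6! - C(5,5)·5!
= 3628800 - 1814400 + 403200 - 50400 + 3600 - 120
= 2170680

2170680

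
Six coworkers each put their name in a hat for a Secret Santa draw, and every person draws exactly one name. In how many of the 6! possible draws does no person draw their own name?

265

The subfactorial !6 = [6!/e] (nearest integer).
6! = 720, and 720/e ≈ 264.87, so !6 = 265.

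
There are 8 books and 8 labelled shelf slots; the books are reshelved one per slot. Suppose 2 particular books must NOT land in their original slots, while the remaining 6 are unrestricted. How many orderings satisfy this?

30960

Let A_j be the event that the j-th constrained one is fixed. By inclusion-exclusion over the 2 events:
Σ_{j=0}^{2} (-1)^j C(2,j)(8-j)!
= C(2,0)·8! - C(2,1)·7! + C(2,2)·6!
= 40320 - 10080 + 720
= 30960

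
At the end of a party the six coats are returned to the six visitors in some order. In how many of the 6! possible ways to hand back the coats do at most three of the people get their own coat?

704

Sum C(6,i)·!(6-i) for i = 0..3:
  i=0: C(6,0)·!6 = 1·265 = 265
  i=1: C(6,1)·!5 = 6·44 = 264
  i=2: C(6,2)·!4 = 15·9 = 135
  i=3: C(6,3)·!3 = 20·2 = 40
Total = 704.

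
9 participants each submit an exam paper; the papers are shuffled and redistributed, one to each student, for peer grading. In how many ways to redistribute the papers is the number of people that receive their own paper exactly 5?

Choose which 5 of the 9 are fixed: C(9,5) = 126.
The remaining 4 must be deranged: !4 = 9.
Total: 126 × 9 = 1134.

1134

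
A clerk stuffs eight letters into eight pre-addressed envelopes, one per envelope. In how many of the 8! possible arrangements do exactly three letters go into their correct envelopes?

Pick the 3 fixed positions: C(8,3) = 56 ways.
The other 5 form a derangement: !5 = 44.
Total: 56 × 44 = 2464.

2464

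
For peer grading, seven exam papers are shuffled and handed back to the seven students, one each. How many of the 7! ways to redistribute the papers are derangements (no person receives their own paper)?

1854

Use !n = n·!(n-1) + (-1)^n.
!7 = 7·265 - 1 = 1854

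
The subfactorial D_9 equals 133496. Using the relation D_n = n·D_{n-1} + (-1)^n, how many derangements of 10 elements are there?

D_10 = 10·133496 + 1 = 1334961.

1334961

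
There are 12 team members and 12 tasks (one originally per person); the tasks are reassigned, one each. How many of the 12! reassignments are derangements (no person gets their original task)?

The number of derangements of 12 is !12 = Σ_{k=0}^{12} (-1)^k·12!/k!
= 12! - 12!/1! + 12!/2! - 12!/3! + 12!/4! - 12!/5! + 12!/6! - 12!/7! + 12!/8! - 12!/9! + 12!/10! - 12!/11! + 12!/12!
= 479001600 - 479001600 + 239500800 - 79833600 + 19958400 - 3991680 + 665280 - 95040 + 11880 - 1320 + 132 - 12 + 1
= 176214841

176214841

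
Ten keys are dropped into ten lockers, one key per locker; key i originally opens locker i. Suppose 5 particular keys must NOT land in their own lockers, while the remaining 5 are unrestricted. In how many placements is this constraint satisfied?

Let A_j be the event that the j-th constrained one is fixed. By inclusion-exclusion over the 5 events:
Σ_{j=0}^{5} (-1)^j C(5,j)(10-j)!
= C(5,0)·10! - C(5,1)·9! + C(5,2)·8! - C(5,3)·7! + C(5,4)·6! - C(5,5)·5!
= 3628800 - 1814400 + 403200 - 50400 + 3600 - 120
= 2170680

2170680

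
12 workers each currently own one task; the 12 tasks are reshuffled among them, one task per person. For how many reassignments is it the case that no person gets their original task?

!12 = 12! · Σ_{k=0}^{12} (-1)^k/k!
= 12! - 12!/1! + 12!/2! - 12!/3! + 12!/4! - 12!/5! + 12!/6! - 12!/7! + 12!/8! - 12!/9! + 12!/10! - 12!/11! + 12!/12!
= 479001600 - 479001600 + 239500800 - 79833600 + 19958400 - 3991680 + 665280 - 95040 + 11880 - 1320 + 132 - 12 + 1
= 176214841

176214841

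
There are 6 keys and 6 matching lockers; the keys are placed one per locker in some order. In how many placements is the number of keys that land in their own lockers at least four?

16

Sum C(6,i)·!(6-i) for i = 4..6:
  i=4: C(6,4)·!2 = 15·1 = 15
  i=5: C(6,5)·!1 = 6·0 = 0
  i=6: C(6,6)·!0 = 1·1 = 1
Total = 16.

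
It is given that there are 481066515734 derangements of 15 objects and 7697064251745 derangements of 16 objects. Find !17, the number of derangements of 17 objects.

130850092279664

!17 = (17-1)·(!16 + !15) = 16·(7697064251745 + 481066515734) = 16·8178130767479 = 130850092279664.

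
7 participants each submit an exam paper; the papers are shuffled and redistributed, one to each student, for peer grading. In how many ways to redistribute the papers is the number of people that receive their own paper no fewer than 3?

Sum C(7,i)·!(7-i) for i = 3..7:
  i=3: C(7,3)·!4 = 35·9 = 315
  i=4: C(7,4)·!3 = 35·2 = 70
  i=5: C(7,5)·!2 = 21·1 = 21
  i=6: C(7,6)·!1 = 7·0 = 0
  i=7: C(7,7)·!0 = 1·1 = 1
Total = 407.

407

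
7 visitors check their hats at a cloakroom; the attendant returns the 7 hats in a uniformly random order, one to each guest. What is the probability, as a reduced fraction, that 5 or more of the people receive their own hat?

11/2520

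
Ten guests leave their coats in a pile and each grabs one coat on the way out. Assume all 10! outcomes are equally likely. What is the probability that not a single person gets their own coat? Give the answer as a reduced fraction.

16481/44800

Favorable outcomes: !10 = 1334961.
Total outcomes: 10! = 3628800.
Probability = 1334961/3628800 = 16481/44800.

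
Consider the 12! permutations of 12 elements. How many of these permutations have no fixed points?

Use !n = n·!(n-1) + (-1)^n.
!12 = 12·14684570 + 1 = 176214841

176214841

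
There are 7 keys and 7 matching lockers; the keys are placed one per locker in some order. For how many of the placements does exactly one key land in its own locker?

Choose which one of the 7 is fixed: C(7,1) = 7.
The remaining 6 must be deranged: !6 = 265.
Total: 7 × 265 = 1855.

1855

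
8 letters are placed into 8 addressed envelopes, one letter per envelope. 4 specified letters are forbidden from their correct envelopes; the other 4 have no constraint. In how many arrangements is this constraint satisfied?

Inclusion-exclusion on the 4 forbidden self-matches:
Σ_{j=0}^{4} (-1)^j C(4,j)(8-j)!
= C(4,0)·8! - C(4,1)·7! + C(4,2)·6! - C(4,3)·5! + C(4,4)·4!
= 40320 - 20160 + 4320 - 480 + 24
= 24024

24024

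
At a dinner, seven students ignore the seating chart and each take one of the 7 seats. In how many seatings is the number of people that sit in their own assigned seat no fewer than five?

Sum C(7,i)·!(7-i) for i = 5..7:
  i=5: C(7,5)·!2 = 21·1 = 21
  i=6: C(7,6)·!1 = 7·0 = 0
  i=7: C(7,7)·!0 = 1·1 = 1
Total = 22.

22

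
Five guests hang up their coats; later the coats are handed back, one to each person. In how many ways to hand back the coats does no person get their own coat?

The subfactorial !5 = [5!/e] (nearest integer).
5! = 120, and 120/e ≈ 44.15, so !5 = 44.

44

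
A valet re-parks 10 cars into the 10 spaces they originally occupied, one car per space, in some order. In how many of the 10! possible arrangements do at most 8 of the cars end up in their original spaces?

Sum C(10,i)·!(10-i) for i = 0..8:
  i=0: C(10,0)·!10 = 1·1334961 = 1334961
  i=1: C(10,1)·!9 = 10·133496 = 1334960
  i=2: C(10,2)·!8 = 45·14833 = 667485
  i=3: C(10,3)·!7 = 120·1854 = 222480
  i=4: C(10,4)·!6 = 210·265 = 55650
  i=5: C(10,5)·!5 = 252·44 = 11088
  i=6: C(10,6)·!4 = 210·9 = 1890
  i=7: C(10,7)·!3 = 120·2 = 240
  i=8: C(10,8)·!2 = 45·1 = 45
Total = 3628799.

3628799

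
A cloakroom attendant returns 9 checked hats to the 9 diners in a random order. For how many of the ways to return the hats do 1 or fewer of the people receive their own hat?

266993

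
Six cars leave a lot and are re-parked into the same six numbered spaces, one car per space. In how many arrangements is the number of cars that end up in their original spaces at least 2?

191

# with exactly i fixed is C(6,i)·!(6-i); sum over i=2..6:
  i=2: C(6,2)·!4 = 15·9 = 135
  i=3: C(6,3)·!3 = 20·2 = 40
  i=4: C(6,4)·!2 = 15·1 = 15
  i=5: C(6,5)·!1 = 6·0 = 0
  i=6: C(6,6)·!0 = 1·1 = 1
Total = 191.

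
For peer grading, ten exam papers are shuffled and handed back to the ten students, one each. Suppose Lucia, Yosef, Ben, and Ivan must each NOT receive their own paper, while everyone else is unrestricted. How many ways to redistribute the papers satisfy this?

2399760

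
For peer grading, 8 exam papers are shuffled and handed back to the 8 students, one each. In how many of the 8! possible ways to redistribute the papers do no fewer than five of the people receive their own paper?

Sum C(8,i)·!(8-i) for i = 5..8:
  i=5: C(8,5)·!3 = 56·2 = 112
  i=6: C(8,6)·!2 = 28·1 = 28
  i=7: C(8,7)·!1 = 8·0 = 0
  i=8: C(8,8)·!0 = 1·1 = 1
Total = 141.

141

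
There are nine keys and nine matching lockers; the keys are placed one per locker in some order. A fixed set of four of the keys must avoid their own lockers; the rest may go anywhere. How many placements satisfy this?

229080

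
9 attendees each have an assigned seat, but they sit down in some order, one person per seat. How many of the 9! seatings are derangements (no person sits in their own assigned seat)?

Use !n = (n-1)(!(n-1) + !(n-2)).
!9 = 8·(14833 + 1854) = 8·16687 = 133496

133496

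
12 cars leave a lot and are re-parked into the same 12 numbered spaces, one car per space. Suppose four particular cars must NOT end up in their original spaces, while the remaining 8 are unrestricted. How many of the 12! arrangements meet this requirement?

339696000

Let A_j be the event that the j-th constrained one is fixed. By inclusion-exclusion over the 4 events:
Σ_{j=0}^{4} (-1)^j C(4,j)(12-j)!
= C(4,0)·12! - C(4,1)·11! + C(4,2)·10! - C(4,3)·9! + C(4,4)·8!
= 479001600 - 159667200 + 21772800 - 1451520 + 40320
= 339696000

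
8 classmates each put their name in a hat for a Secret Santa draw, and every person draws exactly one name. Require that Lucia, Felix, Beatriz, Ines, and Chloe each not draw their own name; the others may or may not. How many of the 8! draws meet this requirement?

Let A_j be the event that the j-th constrained one is fixed. By inclusion-exclusion over the 5 events:
Σ_{j=0}^{5} (-1)^j C(5,j)(8-j)!
= C(5,0)·8! - C(5,1)·7! + C(5,2)·6! - C(5,3)·5! + C(5,4)·4! - C(5,5)·3!
= 40320 - 25200 + 7200 - 1200 + 120 - 6
= 21234

21234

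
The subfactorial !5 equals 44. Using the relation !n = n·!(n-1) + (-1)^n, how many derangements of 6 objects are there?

265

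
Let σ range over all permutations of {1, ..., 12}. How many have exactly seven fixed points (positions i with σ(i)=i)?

34848

Choose which 7 of the 12 are fixed: C(12,7) = 792.
The other 5 form a derangement: !5 = 44.
Total: 792 × 44 = 34848.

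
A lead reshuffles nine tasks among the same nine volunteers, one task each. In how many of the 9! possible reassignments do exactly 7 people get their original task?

Pick the 7 fixed positions: C(9,7) = 36 ways.
The other 2 form a derangement: !2 = 1.
Total: 36 × 1 = 36.

36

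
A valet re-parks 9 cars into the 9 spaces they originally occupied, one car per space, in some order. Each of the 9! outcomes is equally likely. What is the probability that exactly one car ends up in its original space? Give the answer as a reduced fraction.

2119/5760

Favorable outcomes: C(9,1)·!8 = 9·14833 = 133497.
Total outcomes: 9! = 362880.
Probability = 133497/362880 = 2119/5760.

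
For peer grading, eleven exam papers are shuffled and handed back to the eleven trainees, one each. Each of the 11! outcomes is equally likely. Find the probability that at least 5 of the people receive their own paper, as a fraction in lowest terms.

73057/19958400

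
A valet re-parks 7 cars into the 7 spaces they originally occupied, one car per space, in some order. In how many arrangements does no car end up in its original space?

1854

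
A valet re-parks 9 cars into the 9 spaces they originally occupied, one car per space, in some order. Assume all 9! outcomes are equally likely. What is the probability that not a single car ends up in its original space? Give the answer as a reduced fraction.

Favorable outcomes: !9 = 133496.
Total outcomes: 9! = 362880.
Probability = 133496/362880 = 16687/45360.

16687/45360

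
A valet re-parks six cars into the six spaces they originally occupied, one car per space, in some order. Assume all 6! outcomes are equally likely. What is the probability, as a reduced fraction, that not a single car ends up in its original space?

53/144

Favorable outcomes: !6 = 265.
Total outcomes: 6! = 720.
Probability = 265/720 = 53/144.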